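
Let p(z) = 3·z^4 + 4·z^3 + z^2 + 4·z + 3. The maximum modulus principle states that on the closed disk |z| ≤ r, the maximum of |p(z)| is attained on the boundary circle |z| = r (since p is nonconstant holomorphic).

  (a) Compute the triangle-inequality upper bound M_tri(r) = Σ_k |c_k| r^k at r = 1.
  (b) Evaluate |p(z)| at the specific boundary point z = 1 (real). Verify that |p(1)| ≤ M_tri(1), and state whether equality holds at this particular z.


Coefficients: c_0 = 3, c_1 = 4, c_2 = 1, c_3 = 4, c_4 = 3. Radius r = 1.
Part (a). Triangle bound: M_tri(r) = Σ_k |c_k| r^k
  = |3|·1^0 + |4|·1^1 + |1|·1^2 + |4|·1^3 + |3|·1^4
  = 3 + 4 + 1 + 4 + 3 = 15.
This bounds M(r) := max_{|z|=r} |p(z)| from above; equality holds iff all terms c_k z^k can be made to align in phase at a single z on |z|=r.
Part (b). At z = 1 (real, on the circle |z| = r):
  p(1) = (3)·1^0 + (4)·1^1 + (1)·1^2 + (4)·1^3 + (3)·1^4 = 15.
  |p(1)| = 15.
Since all nonzero coefficients share the same sign, |p(1)| = 15 = M_tri(1); the triangle bound is attained at z = 1, so in fact M(r) = 15.

M_tri(1) = 15; |p(1)| = 15; equality at z=1: yes.


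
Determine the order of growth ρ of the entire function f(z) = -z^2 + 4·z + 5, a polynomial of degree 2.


|f(z)| ≤ Σ|c_k|·r^k = O(r^2) as r → ∞. Polynomial growth is O(e^{r^ε}) for every ε > 0 (since r^2/e^{r^ε} → 0), so ρ ≤ ε for all ε > 0, i.e. ρ = 0. Every nonconstant polynomial has order 0.
Therefore ρ = 0.

Order ρ = 0.


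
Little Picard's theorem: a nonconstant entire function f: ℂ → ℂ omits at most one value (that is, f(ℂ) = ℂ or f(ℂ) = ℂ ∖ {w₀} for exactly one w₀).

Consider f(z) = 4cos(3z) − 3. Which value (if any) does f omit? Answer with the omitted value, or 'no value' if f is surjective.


Little Picard bounds the complement of f(ℂ) to at most one point.
cos is entire and surjective onto ℂ: for every w ∈ ℂ, cos(ζ) = w has a solution ζ ∈ ℂ (e.g., via the complex inverse arccos). With ζ = 3z this gives z = ζ/(3). Then 4·cos(3z) takes every value in 4·ℂ = ℂ, and adding -3 is a bijection of ℂ. So f is surjective and omits no value. (Note: only on the real line is cos bounded by [−1, 1].)

Omitted value: no value.


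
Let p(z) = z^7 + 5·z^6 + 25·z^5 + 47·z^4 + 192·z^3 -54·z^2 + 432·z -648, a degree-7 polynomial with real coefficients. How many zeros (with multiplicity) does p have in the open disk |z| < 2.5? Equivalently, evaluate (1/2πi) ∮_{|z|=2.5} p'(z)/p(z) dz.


The zeros of p are: 1, (0 + 2i), (0 - 2i), (-3 + 3i), (-3 - 3i), (0 + 3i), (0 - 3i).
Their magnitudes are: 1, 2, 2, 4.243, 4.243, 3, 3.
Zeros with |z| < R = 2.5: 1, (0 + 2i), (0 - 2i).
Count = 3.
By the argument principle, (1/2πi) ∮_{|z|=R} p'(z)/p(z) dz equals exactly this count.

Number of zeros inside |z| < 2.5: 3.


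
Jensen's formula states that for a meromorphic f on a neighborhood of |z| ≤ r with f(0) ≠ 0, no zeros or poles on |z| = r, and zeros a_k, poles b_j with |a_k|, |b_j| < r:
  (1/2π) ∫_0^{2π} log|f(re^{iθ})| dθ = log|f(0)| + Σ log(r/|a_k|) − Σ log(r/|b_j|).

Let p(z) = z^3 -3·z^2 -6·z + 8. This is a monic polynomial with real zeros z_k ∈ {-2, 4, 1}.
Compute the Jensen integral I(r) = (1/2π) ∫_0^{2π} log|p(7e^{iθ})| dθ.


Zeros: -2, 1, 4; r = 7.
Inside |z| < r: -2, 1, 4. Outside (|z| ≥ r): ∅.
p(0) = 8, so log|p(0)| = log(8) = 2.0794.
Apply Jensen: I(r) = log|p(0)| + Σ_k log(r/|z_k|), summed over zeros inside |z| < r.
  log(r/|z_k|) for z_k = -2: log(7/2) = 1.2528
  log(r/|z_k|) for z_k = 4: log(7/4) = 0.5596
  log(r/|z_k|) for z_k = 1: log(7/1) = 1.9459
Sum over inside zeros: 3.7583.
I(r) = log|p(0)| + (inside sum) = 2.0794 + 3.7583 = 5.8377.
Closed form (all zeros inside, monic): I(r) = n·log(r) = 3·log(7) = 5.8377. ✓

I(r) ≈ 5.8377.


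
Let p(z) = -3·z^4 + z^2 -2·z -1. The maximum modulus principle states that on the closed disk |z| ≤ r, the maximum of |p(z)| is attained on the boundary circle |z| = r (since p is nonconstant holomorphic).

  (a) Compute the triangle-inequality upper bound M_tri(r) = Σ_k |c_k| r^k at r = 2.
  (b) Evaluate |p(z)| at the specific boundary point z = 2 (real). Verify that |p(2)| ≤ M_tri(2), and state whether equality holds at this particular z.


Coefficients: c_0 = -1, c_1 = -2, c_2 = 1, c_3 = 0, c_4 = -3. Radius r = 2.
Part (a). Triangle bound: M_tri(r) = Σ_k |c_k| r^k
  = |-1|·2^0 + |-2|·2^1 + |1|·2^2 + |0|·2^3 + |-3|·2^4
  = 1 + 4 + 4 + 0 + 48 = 57.
This bounds M(r) := max_{|z|=r} |p(z)| from above; equality holds iff all terms c_k z^k can be made to align in phase at a single z on |z|=r.
Part (b). At z = 2 (real, on the circle |z| = r):
  p(2) = (-1)·2^0 + (-2)·2^1 + (1)·2^2 + (0)·2^3 + (-3)·2^4 = -49.
  |p(2)| = 49.
Check: |p(2)| = 49 ≤ 57 = M_tri(2). ✓ Equality does not hold at z = 2 (the coefficients have mixed signs, so the terms do not all align in phase there).

M_tri(2) = 57; |p(2)| = 49; equality at z=2: no.


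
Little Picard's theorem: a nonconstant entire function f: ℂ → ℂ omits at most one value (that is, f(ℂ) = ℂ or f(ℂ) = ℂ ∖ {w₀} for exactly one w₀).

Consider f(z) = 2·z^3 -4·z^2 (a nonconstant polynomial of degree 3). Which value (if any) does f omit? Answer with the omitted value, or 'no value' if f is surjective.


Little Picard bounds the complement of f(ℂ) to at most one point.
For every w ∈ ℂ, the equation p(z) − w = 0 is a nonconstant polynomial in z and hence has at least one root by the fundamental theorem of algebra. So p is surjective onto ℂ, omitting no value.

Omitted value: no value.


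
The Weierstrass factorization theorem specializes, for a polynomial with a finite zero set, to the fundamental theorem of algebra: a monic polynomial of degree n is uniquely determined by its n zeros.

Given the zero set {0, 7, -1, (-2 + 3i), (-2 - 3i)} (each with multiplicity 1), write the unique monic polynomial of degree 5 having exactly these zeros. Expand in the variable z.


The polynomial is p(z) = ∏_{α ∈ S} (z − α), where S = {0, 7, -1, (-2 + 3i), (-2 - 3i)}.
Expanding the product yields: p(z) = z^5 -2·z^4 -18·z^3 -106·z^2 -91·z.
Note conjugate pairs combine to real quadratics: (z − (-2+3i))(z − (-2−3i)) = z² + 4z + 13.
The resulting polynomial has degree 5 and real coefficients as required.

p(z) = z^5 -2·z^4 -18·z^3 -106·z^2 -91·z.


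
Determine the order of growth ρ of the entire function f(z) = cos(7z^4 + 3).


Write cos(w) = (e^{iw} ± e^{−iw})/(2 or 2i), so |cos(w)| ≤ e^{|w|}. With w = 7z^4 + 3, |w| ≤ 7r^4 + 3 on |z|=r, giving M(r) ≤ e^{7r^4 + 3} and ρ ≤ 4. For the lower bound, choose z on |z|=r with 7z^4 purely imaginary of modulus 7r^4; then |cos(7z^4 + 3)| grows like e^{7r^4}/2, so ρ ≥ 4. Hence ρ = 4.
Therefore ρ = 4.

Order ρ = 4.


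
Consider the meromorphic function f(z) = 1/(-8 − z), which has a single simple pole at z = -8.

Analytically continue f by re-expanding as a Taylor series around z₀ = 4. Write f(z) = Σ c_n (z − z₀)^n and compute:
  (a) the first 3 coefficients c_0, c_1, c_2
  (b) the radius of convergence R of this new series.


Let w = z − z₀, so z = z₀ + w.
Then -8 − z = -8 − (z₀ + w) = (-8 − z₀) − w = -12 − w.
f(z) = 1/(-12 − w) = (1/(-12)) · 1/(1 − w/(-12)) = Σ_{n≥0} w^n / (-12)^(n+1).
So c_n = 1/(-12)^(n+1):
  c_0 = 1/(-12)^1 = -1/12.
  c_1 = 1/(-12)^2 = 1/144.
  c_2 = 1/(-12)^3 = -1/1728.
The series is valid for |w/d| < 1, i.e. |z − z₀| < |d|.
Radius of convergence: R = |-8 − z₀| = |-12| = 12 (distance from z₀ to the singularity z = -8).

c_0 = -1/12, c_1 = 1/144, c_2 = -1/1728; R = 12.


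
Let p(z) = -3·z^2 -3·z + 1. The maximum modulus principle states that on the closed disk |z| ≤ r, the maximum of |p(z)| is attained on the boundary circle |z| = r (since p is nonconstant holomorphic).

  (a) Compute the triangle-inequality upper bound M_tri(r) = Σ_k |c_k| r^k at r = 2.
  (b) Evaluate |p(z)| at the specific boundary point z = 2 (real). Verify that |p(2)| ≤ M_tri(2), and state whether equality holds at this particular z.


Coefficients: c_0 = 1, c_1 = -3, c_2 = -3. Radius r = 2.
Part (a). Triangle bound: M_tri(r) = Σ_k |c_k| r^k
  = |1|·2^0 + |-3|·2^1 + |-3|·2^2
  = 1 + 6 + 12 = 19.
This bounds M(r) := max_{|z|=r} |p(z)| from above; equality holds iff all terms c_k z^k can be made to align in phase at a single z on |z|=r.
Part (b). At z = 2 (real, on the circle |z| = r):
  p(2) = (1)·2^0 + (-3)·2^1 + (-3)·2^2 = -17.
  |p(2)| = 17.
Check: |p(2)| = 17 ≤ 19 = M_tri(2). ✓ Equality does not hold at z = 2 (the coefficients have mixed signs, so the terms do not all align in phase there).

M_tri(2) = 19; |p(2)| = 17; equality at z=2: no.


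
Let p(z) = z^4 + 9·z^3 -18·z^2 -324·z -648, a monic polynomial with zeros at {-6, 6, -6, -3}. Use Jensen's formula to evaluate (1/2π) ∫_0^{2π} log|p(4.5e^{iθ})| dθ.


Zeros: -6, -6, -3, 6; r = 4.5.
Inside |z| < r: -3. Outside (|z| ≥ r): -6, -6, 6.
p(0) = -648, so log|p(0)| = log(648) = 6.4739.
Apply Jensen: I(r) = log|p(0)| + Σ_k log(r/|z_k|), summed over zeros inside |z| < r.
  log(r/|z_k|) for z_k = -3: log(4.5/3) = 0.4055
  Outside zeros (-6, -6, 6) contribute nothing to the Jensen sum.
Sum over inside zeros: 0.4055.
I(r) = log|p(0)| + (inside sum) = 6.4739 + 0.4055 = 6.8794.
Note: since some zeros are outside |z| ≤ r, the simplified n·log(r) form does NOT apply — only the inside zeros contribute.

I(r) ≈ 6.8794.


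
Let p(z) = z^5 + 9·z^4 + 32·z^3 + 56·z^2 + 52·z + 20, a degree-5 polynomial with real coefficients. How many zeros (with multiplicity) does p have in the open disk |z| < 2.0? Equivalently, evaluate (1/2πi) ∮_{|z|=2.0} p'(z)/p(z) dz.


The zeros of p are: -1, (-1 + 1i), (-1 - 1i), (-3 + 1i), (-3 - 1i).
Their magnitudes are: 1, 1.414, 1.414, 3.162, 3.162.
Zeros with |z| < R = 2.0: -1, (-1 + 1i), (-1 - 1i).
Count = 3.
By the argument principle, (1/2πi) ∮_{|z|=R} p'(z)/p(z) dz equals exactly this count.

Number of zeros inside |z| < 2.0: 3.


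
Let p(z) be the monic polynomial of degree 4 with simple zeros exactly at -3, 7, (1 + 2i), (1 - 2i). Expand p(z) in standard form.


The polynomial is p(z) = ∏_{α ∈ S} (z − α), where S = {-3, 7, (1 + 2i), (1 - 2i)}.
Expanding the product yields: p(z) = z^4 -6·z^3 -8·z^2 + 22·z -105.
Note conjugate pairs combine to real quadratics: (z − (1+2i))(z − (1−2i)) = z² − 2z + 5.
The resulting polynomial has degree 4 and real coefficients as required.

p(z) = z^4 -6·z^3 -8·z^2 + 22·z -105.


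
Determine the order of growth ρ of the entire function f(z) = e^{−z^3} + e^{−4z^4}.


Each summand is entire of order 3 and 4 respectively (as in the single-exponential case). The order of a sum is at most the max of the orders, so ρ ≤ 4. For the lower bound: on |z|=r choose arg z so that -4z^4 is real positive; then |e^{-4z^4}| = e^{4r^4} while |e^{-1z^3}| ≤ e^{1r^3} = o(e^{4r^4}). So |f| ≥ e^{4r^4}(1 − o(1)) and ρ ≥ 4. Hence ρ = max(3, 4) = 4.
Therefore ρ = 4.

Order ρ = 4.


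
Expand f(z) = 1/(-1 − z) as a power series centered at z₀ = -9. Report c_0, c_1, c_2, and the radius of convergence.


Let w = z − z₀, so z = z₀ + w.
Then -1 − z = -1 − (z₀ + w) = (-1 − z₀) − w = 8 − w.
f(z) = 1/(8 − w) = (1/(8)) · 1/(1 − w/(8)) = Σ_{n≥0} w^n / (8)^(n+1).
So c_n = 1/(8)^(n+1):
  c_0 = 1/(8)^1 = 1/8.
  c_1 = 1/(8)^2 = 1/64.
  c_2 = 1/(8)^3 = 1/512.
The series is valid for |w/d| < 1, i.e. |z − z₀| < |d|.
Radius of convergence: R = |-1 − z₀| = |8| = 8 (distance from z₀ to the singularity z = -1).

c_0 = 1/8, c_1 = 1/64, c_2 = 1/512; R = 8.


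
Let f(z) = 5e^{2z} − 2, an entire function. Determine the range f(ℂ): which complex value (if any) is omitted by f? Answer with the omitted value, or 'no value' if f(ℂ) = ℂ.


Little Picard bounds the complement of f(ℂ) to at most one point.
e^{2z} is never zero on ℂ, so 5·e^{2z} takes every value in ℂ ∖ {0}. Adding -2 shifts the range to ℂ ∖ {-2}. Thus f omits exactly the value -2.

Omitted value: -2.


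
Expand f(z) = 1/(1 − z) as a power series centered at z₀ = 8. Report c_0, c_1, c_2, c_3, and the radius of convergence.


Let w = z − z₀, so z = z₀ + w.
Then 1 − z = 1 − (z₀ + w) = (1 − z₀) − w = -7 − w.
f(z) = 1/(-7 − w) = (1/(-7)) · 1/(1 − w/(-7)) = Σ_{n≥0} w^n / (-7)^(n+1).
So c_n = 1/(-7)^(n+1):
  c_0 = 1/(-7)^1 = -1/7.
  c_1 = 1/(-7)^2 = 1/49.
  c_2 = 1/(-7)^3 = -1/343.
  c_3 = 1/(-7)^4 = 1/2401.
The series is valid for |w/d| < 1, i.e. |z − z₀| < |d|.
Radius of convergence: R = |1 − z₀| = |-7| = 7 (distance from z₀ to the singularity z = 1).

c_0 = -1/7, c_1 = 1/49, c_2 = -1/343, c_3 = 1/2401; R = 7.


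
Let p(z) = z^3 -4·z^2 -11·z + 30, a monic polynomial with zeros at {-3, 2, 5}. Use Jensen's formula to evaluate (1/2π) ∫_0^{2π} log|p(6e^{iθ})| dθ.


Zeros: -3, 2, 5; r = 6.
Inside |z| < r: -3, 2, 5. Outside (|z| ≥ r): ∅.
p(0) = 30, so log|p(0)| = log(30) = 3.4012.
Apply Jensen: I(r) = log|p(0)| + Σ_k log(r/|z_k|), summed over zeros inside |z| < r.
  log(r/|z_k|) for z_k = -3: log(6/3) = 0.6931
  log(r/|z_k|) for z_k = 2: log(6/2) = 1.0986
  log(r/|z_k|) for z_k = 5: log(6/5) = 0.1823
Sum over inside zeros: 1.9741.
I(r) = log|p(0)| + (inside sum) = 3.4012 + 1.9741 = 5.3753.
Closed form (all zeros inside, monic): I(r) = n·log(r) = 3·log(6) = 5.3753. ✓

I(r) ≈ 5.3753.


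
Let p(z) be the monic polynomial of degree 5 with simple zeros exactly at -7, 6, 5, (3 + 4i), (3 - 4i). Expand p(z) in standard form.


The polynomial is p(z) = ∏_{α ∈ S} (z − α), where S = {-7, 6, 5, (3 + 4i), (3 - 4i)}.
Expanding the product yields: p(z) = z^5 -10·z^4 + 2·z^3 + 392·z^2 -2435·z + 5250.
Note conjugate pairs combine to real quadratics: (z − (3+4i))(z − (3−4i)) = z² − 6z + 25.
The resulting polynomial has degree 5 and real coefficients as required.

p(z) = z^5 -10·z^4 + 2·z^3 + 392·z^2 -2435·z + 5250.


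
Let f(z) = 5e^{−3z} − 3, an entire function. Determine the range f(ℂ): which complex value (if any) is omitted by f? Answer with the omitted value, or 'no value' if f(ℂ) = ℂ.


Little Picard bounds the complement of f(ℂ) to at most one point.
e^{−3z} is never zero on ℂ, so 5·e^{−3z} takes every value in ℂ ∖ {0}. Adding -3 shifts the range to ℂ ∖ {-3}. Thus f omits exactly the value -3.

Omitted value: -3.


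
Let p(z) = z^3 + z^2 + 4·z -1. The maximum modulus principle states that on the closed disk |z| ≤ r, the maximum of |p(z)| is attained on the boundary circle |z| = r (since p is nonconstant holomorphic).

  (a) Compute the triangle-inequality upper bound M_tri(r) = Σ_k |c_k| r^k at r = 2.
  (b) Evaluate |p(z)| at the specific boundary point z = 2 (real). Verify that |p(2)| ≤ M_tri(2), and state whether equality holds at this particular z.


Coefficients: c_0 = -1, c_1 = 4, c_2 = 1, c_3 = 1. Radius r = 2.
Part (a). Triangle bound: M_tri(r) = Σ_k |c_k| r^k
  = |-1|·2^0 + |4|·2^1 + |1|·2^2 + |1|·2^3
  = 1 + 8 + 4 + 8 = 21.
This bounds M(r) := max_{|z|=r} |p(z)| from above; equality holds iff all terms c_k z^k can be made to align in phase at a single z on |z|=r.
Part (b). At z = 2 (real, on the circle |z| = r):
  p(2) = (-1)·2^0 + (4)·2^1 + (1)·2^2 + (1)·2^3 = 19.
  |p(2)| = 19.
Check: |p(2)| = 19 ≤ 21 = M_tri(2). ✓ Equality does not hold at z = 2 (the coefficients have mixed signs, so the terms do not all align in phase there).

M_tri(2) = 21; |p(2)| = 19; equality at z=2: no.


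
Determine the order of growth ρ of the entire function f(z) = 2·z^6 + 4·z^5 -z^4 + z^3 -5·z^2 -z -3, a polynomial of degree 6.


|f(z)| ≤ Σ|c_k|·r^k = O(r^6) as r → ∞. Polynomial growth is O(e^{r^ε}) for every ε > 0 (since r^6/e^{r^ε} → 0), so ρ ≤ ε for all ε > 0, i.e. ρ = 0. Every nonconstant polynomial has order 0.
Therefore ρ = 0.

Order ρ = 0.


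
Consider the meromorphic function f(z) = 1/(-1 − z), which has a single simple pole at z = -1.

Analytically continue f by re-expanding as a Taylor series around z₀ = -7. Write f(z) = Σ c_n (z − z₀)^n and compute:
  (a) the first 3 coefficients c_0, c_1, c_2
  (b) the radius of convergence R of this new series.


Let w = z − z₀, so z = z₀ + w.
Then -1 − z = -1 − (z₀ + w) = (-1 − z₀) − w = 6 − w.
f(z) = 1/(6 − w) = (1/(6)) · 1/(1 − w/(6)) = Σ_{n≥0} w^n / (6)^(n+1).
So c_n = 1/(6)^(n+1):
  c_0 = 1/(6)^1 = 1/6.
  c_1 = 1/(6)^2 = 1/36.
  c_2 = 1/(6)^3 = 1/216.
The series is valid for |w/d| < 1, i.e. |z − z₀| < |d|.
Radius of convergence: R = |-1 − z₀| = |6| = 6 (distance from z₀ to the singularity z = -1).

c_0 = 1/6, c_1 = 1/36, c_2 = 1/216; R = 6.


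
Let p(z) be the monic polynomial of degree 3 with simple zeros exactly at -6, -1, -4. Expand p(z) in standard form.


The polynomial is p(z) = ∏_{α ∈ S} (z − α), where S = {-6, -1, -4}.
Expanding the product yields: p(z) = z^3 + 11·z^2 + 34·z + 24.
The resulting polynomial has degree 3 and real coefficients as required.

p(z) = z^3 + 11·z^2 + 34·z + 24.


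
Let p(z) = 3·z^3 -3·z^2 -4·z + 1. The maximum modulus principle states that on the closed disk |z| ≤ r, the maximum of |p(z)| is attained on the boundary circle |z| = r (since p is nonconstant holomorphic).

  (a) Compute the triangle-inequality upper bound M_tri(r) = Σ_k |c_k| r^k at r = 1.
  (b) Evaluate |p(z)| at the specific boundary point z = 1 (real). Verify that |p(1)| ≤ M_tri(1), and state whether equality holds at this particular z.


Coefficients: c_0 = 1, c_1 = -4, c_2 = -3, c_3 = 3. Radius r = 1.
Part (a). Triangle bound: M_tri(r) = Σ_k |c_k| r^k
  = |1|·1^0 + |-4|·1^1 + |-3|·1^2 + |3|·1^3
  = 1 + 4 + 3 + 3 = 11.
This bounds M(r) := max_{|z|=r} |p(z)| from above; equality holds iff all terms c_k z^k can be made to align in phase at a single z on |z|=r.
Part (b). At z = 1 (real, on the circle |z| = r):
  p(1) = (1)·1^0 + (-4)·1^1 + (-3)·1^2 + (3)·1^3 = -3.
  |p(1)| = 3.
Check: |p(1)| = 3 ≤ 11 = M_tri(1). ✓ Equality does not hold at z = 1 (the coefficients have mixed signs, so the terms do not all align in phase there).

M_tri(1) = 11; |p(1)| = 3; equality at z=1: no.


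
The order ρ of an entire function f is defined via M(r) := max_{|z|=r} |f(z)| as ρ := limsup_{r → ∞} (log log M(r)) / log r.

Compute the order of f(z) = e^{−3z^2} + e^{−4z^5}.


Each summand is entire of order 2 and 5 respectively (as in the single-exponential case). The order of a sum is at most the max of the orders, so ρ ≤ 5. For the lower bound: on |z|=r choose arg z so that -4z^5 is real positive; then |e^{-4z^5}| = e^{4r^5} while |e^{-3z^2}| ≤ e^{3r^2} = o(e^{4r^5}). So |f| ≥ e^{4r^5}(1 − o(1)) and ρ ≥ 5. Hence ρ = max(2, 5) = 5.
Therefore ρ = 5.

Order ρ = 5.


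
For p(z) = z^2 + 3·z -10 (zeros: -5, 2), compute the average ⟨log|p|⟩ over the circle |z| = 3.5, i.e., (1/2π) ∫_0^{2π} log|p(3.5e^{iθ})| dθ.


Zeros: -5, 2; r = 3.5.
Inside |z| < r: 2. Outside (|z| ≥ r): -5.
p(0) = -10, so log|p(0)| = log(10) = 2.3026.
Apply Jensen: I(r) = log|p(0)| + Σ_k log(r/|z_k|), summed over zeros inside |z| < r.
  log(r/|z_k|) for z_k = 2: log(3.5/2) = 0.5596
  Outside zeros (-5) contribute nothing to the Jensen sum.
Sum over inside zeros: 0.5596.
I(r) = log|p(0)| + (inside sum) = 2.3026 + 0.5596 = 2.8622.
Note: since some zeros are outside |z| ≤ r, the simplified n·log(r) form does NOT apply — only the inside zeros contribute.

I(r) ≈ 2.8622.


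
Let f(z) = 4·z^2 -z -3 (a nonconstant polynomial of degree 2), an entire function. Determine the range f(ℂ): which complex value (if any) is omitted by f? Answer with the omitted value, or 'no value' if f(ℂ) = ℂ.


Little Picard bounds the complement of f(ℂ) to at most one point.
For every w ∈ ℂ, the equation p(z) − w = 0 is a nonconstant polynomial in z and hence has at least one root by the fundamental theorem of algebra. So p is surjective onto ℂ, omitting no value.

Omitted value: no value.


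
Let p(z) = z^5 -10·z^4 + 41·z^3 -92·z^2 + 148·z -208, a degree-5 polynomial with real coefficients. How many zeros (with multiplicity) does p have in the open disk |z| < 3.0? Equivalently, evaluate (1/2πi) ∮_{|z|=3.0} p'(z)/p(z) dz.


The zeros of p are: 4, (0 + 2i), (0 - 2i), (3 + 2i), (3 - 2i).
Their magnitudes are: 4, 2, 2, 3.606, 3.606.
Zeros with |z| < R = 3.0: (0 + 2i), (0 - 2i).
Count = 2.
By the argument principle, (1/2πi) ∮_{|z|=R} p'(z)/p(z) dz equals exactly this count.

Number of zeros inside |z| < 3.0: 2.


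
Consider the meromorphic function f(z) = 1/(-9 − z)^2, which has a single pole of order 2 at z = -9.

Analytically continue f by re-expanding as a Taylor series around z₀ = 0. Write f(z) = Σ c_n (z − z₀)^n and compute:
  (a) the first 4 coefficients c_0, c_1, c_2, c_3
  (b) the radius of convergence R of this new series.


Let w = z − z₀, so z = z₀ + w.
Then -9 − z = -9 − (z₀ + w) = (-9 − z₀) − w = -9 − w.
f(z) = 1/(-9 − w)^2 = (1/(-9)^2) · (1 − w/(-9))^{−2}.
By the binomial series (1−u)^{−2} = Σ_{n≥0} C(n+1, 1) u^n for |u|<1, with u = w/(-9):
  c_n = C(n+1, 1) / (-9)^(n+2).
  c_0 = 1/(-9)^2 = 1/81.
  c_1 = 2/(-9)^3 = -2/729.
  c_2 = 3/(-9)^4 = 1/2187.
  c_3 = 4/(-9)^5 = -4/59049.
The series is valid for |w/d| < 1, i.e. |z − z₀| < |d|.
Radius of convergence: R = |-9 − z₀| = |-9| = 9 (distance from z₀ to the singularity z = -9).

c_0 = 1/81, c_1 = -2/729, c_2 = 1/2187, c_3 = -4/59049; R = 9.


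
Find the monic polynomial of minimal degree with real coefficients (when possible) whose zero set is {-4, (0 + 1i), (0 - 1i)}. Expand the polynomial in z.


The polynomial is p(z) = ∏_{α ∈ S} (z − α), where S = {-4, (0 + 1i), (0 - 1i)}.
Expanding the product yields: p(z) = z^3 + 4·z^2 + z + 4.
Note conjugate pairs combine to real quadratics: (z − (0+1i))(z − (0−1i)) = z² + 1.
The resulting polynomial has degree 3 and real coefficients as required.

p(z) = z^3 + 4·z^2 + z + 4.


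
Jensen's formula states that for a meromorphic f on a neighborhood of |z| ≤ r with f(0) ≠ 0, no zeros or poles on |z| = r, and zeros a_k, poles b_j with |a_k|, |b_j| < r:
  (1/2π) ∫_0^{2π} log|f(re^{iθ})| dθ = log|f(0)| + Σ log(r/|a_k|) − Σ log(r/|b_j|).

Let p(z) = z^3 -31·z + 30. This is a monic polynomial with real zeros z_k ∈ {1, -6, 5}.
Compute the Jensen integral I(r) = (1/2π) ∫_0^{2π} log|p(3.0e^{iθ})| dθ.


Zeros: -6, 1, 5; r = 3.0.
Inside |z| < r: 1. Outside (|z| ≥ r): -6, 5.
p(0) = 30, so log|p(0)| = log(30) = 3.4012.
Apply Jensen: I(r) = log|p(0)| + Σ_k log(r/|z_k|), summed over zeros inside |z| < r.
  log(r/|z_k|) for z_k = 1: log(3.0/1) = 1.0986
  Outside zeros (-6, 5) contribute nothing to the Jensen sum.
Sum over inside zeros: 1.0986.
I(r) = log|p(0)| + (inside sum) = 3.4012 + 1.0986 = 4.4998.
Note: since some zeros are outside |z| ≤ r, the simplified n·log(r) form does NOT apply — only the inside zeros contribute.

I(r) ≈ 4.4998.


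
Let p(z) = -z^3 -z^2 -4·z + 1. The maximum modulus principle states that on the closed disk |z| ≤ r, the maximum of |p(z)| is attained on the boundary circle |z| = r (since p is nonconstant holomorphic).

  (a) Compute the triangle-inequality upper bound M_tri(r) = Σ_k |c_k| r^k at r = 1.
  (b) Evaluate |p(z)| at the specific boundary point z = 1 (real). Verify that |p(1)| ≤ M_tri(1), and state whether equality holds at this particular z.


Coefficients: c_0 = 1, c_1 = -4, c_2 = -1, c_3 = -1. Radius r = 1.
Part (a). Triangle bound: M_tri(r) = Σ_k |c_k| r^k
  = |1|·1^0 + |-4|·1^1 + |-1|·1^2 + |-1|·1^3
  = 1 + 4 + 1 + 1 = 7.
This bounds M(r) := max_{|z|=r} |p(z)| from above; equality holds iff all terms c_k z^k can be made to align in phase at a single z on |z|=r.
Part (b). At z = 1 (real, on the circle |z| = r):
  p(1) = (1)·1^0 + (-4)·1^1 + (-1)·1^2 + (-1)·1^3 = -5.
  |p(1)| = 5.
Check: |p(1)| = 5 ≤ 7 = M_tri(1). ✓ Equality does not hold at z = 1 (the coefficients have mixed signs, so the terms do not all align in phase there).

M_tri(1) = 7; |p(1)| = 5; equality at z=1: no.


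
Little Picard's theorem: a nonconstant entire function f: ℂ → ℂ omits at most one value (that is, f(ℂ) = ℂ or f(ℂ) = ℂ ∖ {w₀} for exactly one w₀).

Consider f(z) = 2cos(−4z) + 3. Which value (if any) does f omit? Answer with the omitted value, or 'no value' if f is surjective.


Little Picard bounds the complement of f(ℂ) to at most one point.
cos is entire and surjective onto ℂ: for every w ∈ ℂ, cos(ζ) = w has a solution ζ ∈ ℂ (e.g., via the complex inverse arccos). With ζ = −4z this gives z = ζ/(-4). Then 2·cos(−4z) takes every value in 2·ℂ = ℂ, and adding 3 is a bijection of ℂ. So f is surjective and omits no value. (Note: only on the real line is cos bounded by [−1, 1].)

Omitted value: no value.


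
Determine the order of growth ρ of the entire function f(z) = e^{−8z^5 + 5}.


|e^{−8z^5 + 5}| = e^{Re(-8·z^5) + 5} ≤ e^{8|z|^5 + 5} = e^{8r^5 + 5} on |z| = r, so ρ ≤ 5. Choosing z on |z|=r so that -8·z^5 is real positive (always possible by picking arg z appropriately) gives |f(z)| = e^{8r^5 + 5}, matching the bound. The additive constant 5 does not affect log log M(r) ~ 5·log r. Hence ρ = 5.
Therefore ρ = 5.

Order ρ = 5.


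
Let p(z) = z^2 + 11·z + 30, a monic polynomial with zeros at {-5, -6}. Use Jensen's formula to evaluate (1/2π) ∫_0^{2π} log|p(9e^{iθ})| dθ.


Zeros: -6, -5; r = 9.
Inside |z| < r: -6, -5. Outside (|z| ≥ r): ∅.
p(0) = 30, so log|p(0)| = log(30) = 3.4012.
Apply Jensen: I(r) = log|p(0)| + Σ_k log(r/|z_k|), summed over zeros inside |z| < r.
  log(r/|z_k|) for z_k = -5: log(9/5) = 0.5878
  log(r/|z_k|) for z_k = -6: log(9/6) = 0.4055
Sum over inside zeros: 0.9933.
I(r) = log|p(0)| + (inside sum) = 3.4012 + 0.9933 = 4.3944.
Closed form (all zeros inside, monic): I(r) = n·log(r) = 2·log(9) = 4.3944. ✓

I(r) ≈ 4.3944.


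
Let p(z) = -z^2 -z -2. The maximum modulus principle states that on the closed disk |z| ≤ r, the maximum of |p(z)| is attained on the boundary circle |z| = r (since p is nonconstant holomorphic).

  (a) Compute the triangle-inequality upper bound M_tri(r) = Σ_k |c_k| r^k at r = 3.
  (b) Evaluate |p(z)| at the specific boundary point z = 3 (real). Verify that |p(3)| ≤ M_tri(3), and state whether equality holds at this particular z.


Coefficients: c_0 = -2, c_1 = -1, c_2 = -1. Radius r = 3.
Part (a). Triangle bound: M_tri(r) = Σ_k |c_k| r^k
  = |-2|·3^0 + |-1|·3^1 + |-1|·3^2
  = 2 + 3 + 9 = 14.
This bounds M(r) := max_{|z|=r} |p(z)| from above; equality holds iff all terms c_k z^k can be made to align in phase at a single z on |z|=r.
Part (b). At z = 3 (real, on the circle |z| = r):
  p(3) = (-2)·3^0 + (-1)·3^1 + (-1)·3^2 = -14.
  |p(3)| = 14.
Since all nonzero coefficients share the same sign, |p(3)| = 14 = M_tri(3); the triangle bound is attained at z = 3, so in fact M(r) = 14.

M_tri(3) = 14; |p(3)| = 14; equality at z=3: yes.


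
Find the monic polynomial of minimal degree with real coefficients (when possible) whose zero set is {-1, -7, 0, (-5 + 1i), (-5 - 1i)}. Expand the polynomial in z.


The polynomial is p(z) = ∏_{α ∈ S} (z − α), where S = {-1, -7, 0, (-5 + 1i), (-5 - 1i)}.
Expanding the product yields: p(z) = z^5 + 18·z^4 + 113·z^3 + 278·z^2 + 182·z.
Note conjugate pairs combine to real quadratics: (z − (-5+1i))(z − (-5−1i)) = z² + 10z + 26.
The resulting polynomial has degree 5 and real coefficients as required.

p(z) = z^5 + 18·z^4 + 113·z^3 + 278·z^2 + 182·z.


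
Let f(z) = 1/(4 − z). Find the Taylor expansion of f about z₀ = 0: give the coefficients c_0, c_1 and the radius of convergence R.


Let w = z − z₀, so z = z₀ + w.
Then 4 − z = 4 − (z₀ + w) = (4 − z₀) − w = 4 − w.
f(z) = 1/(4 − w) = (1/(4)) · 1/(1 − w/(4)) = Σ_{n≥0} w^n / (4)^(n+1).
So c_n = 1/(4)^(n+1):
  c_0 = 1/(4)^1 = 1/4.
  c_1 = 1/(4)^2 = 1/16.
The series is valid for |w/d| < 1, i.e. |z − z₀| < |d|.
Radius of convergence: R = |4 − z₀| = |4| = 4 (distance from z₀ to the singularity z = 4).

c_0 = 1/4, c_1 = 1/16; R = 4.


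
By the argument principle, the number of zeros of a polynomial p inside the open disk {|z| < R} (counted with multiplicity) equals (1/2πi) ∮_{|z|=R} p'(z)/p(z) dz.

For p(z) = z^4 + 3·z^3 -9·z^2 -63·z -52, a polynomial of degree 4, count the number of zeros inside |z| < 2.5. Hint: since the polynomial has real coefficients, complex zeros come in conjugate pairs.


The zeros of p are: 4, -1, (-3 + 2i), (-3 - 2i).
Their magnitudes are: 4, 1, 3.606, 3.606.
Zeros with |z| < R = 2.5: -1.
Count = 1.
By the argument principle, (1/2πi) ∮_{|z|=R} p'(z)/p(z) dz equals exactly this count.

Number of zeros inside |z| < 2.5: 1.


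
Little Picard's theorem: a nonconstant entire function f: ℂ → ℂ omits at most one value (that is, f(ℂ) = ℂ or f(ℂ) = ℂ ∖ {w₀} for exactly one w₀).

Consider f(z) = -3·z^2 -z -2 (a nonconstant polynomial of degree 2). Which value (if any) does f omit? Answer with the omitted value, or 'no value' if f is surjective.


Little Picard bounds the complement of f(ℂ) to at most one point.
For every w ∈ ℂ, the equation p(z) − w = 0 is a nonconstant polynomial in z and hence has at least one root by the fundamental theorem of algebra. So p is surjective onto ℂ, omitting no value.

Omitted value: no value.


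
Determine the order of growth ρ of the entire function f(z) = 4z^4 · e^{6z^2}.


M(r) = max_{|z|=r} |4|·|z|^4·|e^{6z^2}| = 4·r^4 · e^{6r^2} (the factors attain their maxima compatibly on |z|=r). Then log M(r) = log 4 + 4·log r + 6r^2, dominated by the last term, so log log M(r) ~ 2·log r. The polynomial factor 4z^4 contributes only a log r term and does not affect the order. ρ = 2.
Therefore ρ = 2.

Order ρ = 2.


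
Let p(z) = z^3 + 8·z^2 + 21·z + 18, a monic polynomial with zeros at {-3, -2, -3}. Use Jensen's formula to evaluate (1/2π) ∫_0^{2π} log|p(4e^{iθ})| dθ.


Zeros: -3, -3, -2; r = 4.
Inside |z| < r: -3, -3, -2. Outside (|z| ≥ r): ∅.
p(0) = 18, so log|p(0)| = log(18) = 2.8904.
Apply Jensen: I(r) = log|p(0)| + Σ_k log(r/|z_k|), summed over zeros inside |z| < r.
  log(r/|z_k|) for z_k = -3: log(4/3) = 0.2877
  log(r/|z_k|) for z_k = -2: log(4/2) = 0.6931
  log(r/|z_k|) for z_k = -3: log(4/3) = 0.2877
Sum over inside zeros: 1.2685.
I(r) = log|p(0)| + (inside sum) = 2.8904 + 1.2685 = 4.1589.
Closed form (all zeros inside, monic): I(r) = n·log(r) = 3·log(4) = 4.1589. ✓

I(r) ≈ 4.1589.


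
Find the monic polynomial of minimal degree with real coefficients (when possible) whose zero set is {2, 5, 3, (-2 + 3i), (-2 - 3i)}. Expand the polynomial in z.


The polynomial is p(z) = ∏_{α ∈ S} (z − α), where S = {2, 5, 3, (-2 + 3i), (-2 - 3i)}.
Expanding the product yields: p(z) = z^5 -6·z^4 + 4·z^3 -36·z^2 + 283·z -390.
Note conjugate pairs combine to real quadratics: (z − (-2+3i))(z − (-2−3i)) = z² + 4z + 13.
The resulting polynomial has degree 5 and real coefficients as required.

p(z) = z^5 -6·z^4 + 4·z^3 -36·z^2 + 283·z -390.


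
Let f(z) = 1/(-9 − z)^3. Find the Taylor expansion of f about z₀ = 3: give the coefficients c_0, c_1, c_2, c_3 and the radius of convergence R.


Let w = z − z₀, so z = z₀ + w.
Then -9 − z = -9 − (z₀ + w) = (-9 − z₀) − w = -12 − w.
f(z) = 1/(-12 − w)^3 = (1/(-12)^3) · (1 − w/(-12))^{−3}.
By the binomial series (1−u)^{−3} = Σ_{n≥0} C(n+2, 2) u^n for |u|<1, with u = w/(-12):
  c_n = C(n+2, 2) / (-12)^(n+3).
  c_0 = 1/(-12)^3 = -1/1728.
  c_1 = 3/(-12)^4 = 1/6912.
  c_2 = 6/(-12)^5 = -1/41472.
  c_3 = 10/(-12)^6 = 5/1492992.
The series is valid for |w/d| < 1, i.e. |z − z₀| < |d|.
Radius of convergence: R = |-9 − z₀| = |-12| = 12 (distance from z₀ to the singularity z = -9).

c_0 = -1/1728, c_1 = 1/6912, c_2 = -1/41472, c_3 = 5/1492992; R = 12.


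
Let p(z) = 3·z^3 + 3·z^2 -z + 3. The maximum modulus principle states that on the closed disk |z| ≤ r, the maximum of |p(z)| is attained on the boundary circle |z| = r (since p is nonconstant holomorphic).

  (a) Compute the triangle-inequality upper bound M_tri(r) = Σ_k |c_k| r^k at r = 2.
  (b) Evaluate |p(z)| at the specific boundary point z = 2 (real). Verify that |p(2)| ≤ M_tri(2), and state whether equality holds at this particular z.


Coefficients: c_0 = 3, c_1 = -1, c_2 = 3, c_3 = 3. Radius r = 2.
Part (a). Triangle bound: M_tri(r) = Σ_k |c_k| r^k
  = |3|·2^0 + |-1|·2^1 + |3|·2^2 + |3|·2^3
  = 3 + 2 + 12 + 24 = 41.
This bounds M(r) := max_{|z|=r} |p(z)| from above; equality holds iff all terms c_k z^k can be made to align in phase at a single z on |z|=r.
Part (b). At z = 2 (real, on the circle |z| = r):
  p(2) = (3)·2^0 + (-1)·2^1 + (3)·2^2 + (3)·2^3 = 37.
  |p(2)| = 37.
Check: |p(2)| = 37 ≤ 41 = M_tri(2). ✓ Equality does not hold at z = 2 (the coefficients have mixed signs, so the terms do not all align in phase there).

M_tri(2) = 41; |p(2)| = 37; equality at z=2: no.


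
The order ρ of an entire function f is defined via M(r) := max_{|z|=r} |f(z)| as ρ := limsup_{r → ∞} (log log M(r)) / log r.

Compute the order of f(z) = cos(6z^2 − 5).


Write cos(w) = (e^{iw} ± e^{−iw})/(2 or 2i), so |cos(w)| ≤ e^{|w|}. With w = 6z^2 − 5, |w| ≤ 6r^2 + 5 on |z|=r, giving M(r) ≤ e^{6r^2 + 5} and ρ ≤ 2. For the lower bound, choose z on |z|=r with 6z^2 purely imaginary of modulus 6r^2; then |cos(6z^2 − 5)| grows like e^{6r^2}/2, so ρ ≥ 2. Hence ρ = 2.
Therefore ρ = 2.

Order ρ = 2.


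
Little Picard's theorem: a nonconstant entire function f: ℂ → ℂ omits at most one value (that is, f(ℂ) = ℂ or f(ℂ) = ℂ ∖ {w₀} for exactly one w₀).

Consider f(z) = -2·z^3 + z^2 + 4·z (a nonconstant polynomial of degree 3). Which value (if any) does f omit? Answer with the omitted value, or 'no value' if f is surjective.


Little Picard bounds the complement of f(ℂ) to at most one point.
For every w ∈ ℂ, the equation p(z) − w = 0 is a nonconstant polynomial in z and hence has at least one root by the fundamental theorem of algebra. So p is surjective onto ℂ, omitting no value.

Omitted value: no value.


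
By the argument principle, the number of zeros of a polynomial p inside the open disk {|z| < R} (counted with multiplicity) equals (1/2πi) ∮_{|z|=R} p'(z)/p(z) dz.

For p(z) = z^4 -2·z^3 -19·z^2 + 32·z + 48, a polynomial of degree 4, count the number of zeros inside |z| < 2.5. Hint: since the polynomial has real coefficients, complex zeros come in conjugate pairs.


The zeros of p are: -4, 3, -1, 4.
Their magnitudes are: 4, 3, 1, 4.
Zeros with |z| < R = 2.5: -1.
Count = 1.
By the argument principle, (1/2πi) ∮_{|z|=R} p'(z)/p(z) dz equals exactly this count.

Number of zeros inside |z| < 2.5: 1.


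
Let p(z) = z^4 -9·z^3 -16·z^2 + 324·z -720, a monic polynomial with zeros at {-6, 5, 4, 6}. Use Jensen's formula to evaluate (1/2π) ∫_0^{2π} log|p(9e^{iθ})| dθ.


Zeros: -6, 4, 5, 6; r = 9.
Inside |z| < r: -6, 4, 5, 6. Outside (|z| ≥ r): ∅.
p(0) = -720, so log|p(0)| = log(720) = 6.5793.
Apply Jensen: I(r) = log|p(0)| + Σ_k log(r/|z_k|), summed over zeros inside |z| < r.
  log(r/|z_k|) for z_k = -6: log(9/6) = 0.4055
  log(r/|z_k|) for z_k = 5: log(9/5) = 0.5878
  log(r/|z_k|) for z_k = 4: log(9/4) = 0.8109
  log(r/|z_k|) for z_k = 6: log(9/6) = 0.4055
Sum over inside zeros: 2.2096.
I(r) = log|p(0)| + (inside sum) = 6.5793 + 2.2096 = 8.7889.
Closed form (all zeros inside, monic): I(r) = n·log(r) = 4·log(9) = 8.7889. ✓

I(r) ≈ 8.7889.


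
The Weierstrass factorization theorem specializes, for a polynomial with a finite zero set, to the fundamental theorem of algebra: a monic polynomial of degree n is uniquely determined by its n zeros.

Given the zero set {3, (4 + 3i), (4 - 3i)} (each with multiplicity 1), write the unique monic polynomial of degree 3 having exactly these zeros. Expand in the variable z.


The polynomial is p(z) = ∏_{α ∈ S} (z − α), where S = {3, (4 + 3i), (4 - 3i)}.
Expanding the product yields: p(z) = z^3 -11·z^2 + 49·z -75.
Note conjugate pairs combine to real quadratics: (z − (4+3i))(z − (4−3i)) = z² − 8z + 25.
The resulting polynomial has degree 3 and real coefficients as required.

p(z) = z^3 -11·z^2 + 49·z -75.


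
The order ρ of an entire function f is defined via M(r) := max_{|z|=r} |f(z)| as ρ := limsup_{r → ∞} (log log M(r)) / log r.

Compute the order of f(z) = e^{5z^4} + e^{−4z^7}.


Each summand is entire of order 4 and 7 respectively (as in the single-exponential case). The order of a sum is at most the max of the orders, so ρ ≤ 7. For the lower bound: on |z|=r choose arg z so that -4z^7 is real positive; then |e^{-4z^7}| = e^{4r^7} while |e^{5z^4}| ≤ e^{5r^4} = o(e^{4r^7}). So |f| ≥ e^{4r^7}(1 − o(1)) and ρ ≥ 7. Hence ρ = max(4, 7) = 7.
Therefore ρ = 7.

Order ρ = 7.


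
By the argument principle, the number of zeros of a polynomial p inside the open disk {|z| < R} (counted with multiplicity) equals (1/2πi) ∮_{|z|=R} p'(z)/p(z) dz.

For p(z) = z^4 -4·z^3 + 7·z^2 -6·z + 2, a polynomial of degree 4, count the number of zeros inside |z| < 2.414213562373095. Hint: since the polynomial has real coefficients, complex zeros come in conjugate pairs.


The zeros of p are: 1, 1, (1 + 1i), (1 - 1i).
Their magnitudes are: 1, 1, 1.414, 1.414.
Zeros with |z| < R = 2.414213562373095: 1, 1, (1 + 1i), (1 - 1i).
Count = 4.
By the argument principle, (1/2πi) ∮_{|z|=R} p'(z)/p(z) dz equals exactly this count.

Number of zeros inside |z| < 2.414213562373095: 4.


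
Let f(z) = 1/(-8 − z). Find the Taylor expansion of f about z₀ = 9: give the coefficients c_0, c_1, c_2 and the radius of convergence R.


Let w = z − z₀, so z = z₀ + w.
Then -8 − z = -8 − (z₀ + w) = (-8 − z₀) − w = -17 − w.
f(z) = 1/(-17 − w) = (1/(-17)) · 1/(1 − w/(-17)) = Σ_{n≥0} w^n / (-17)^(n+1).
So c_n = 1/(-17)^(n+1):
  c_0 = 1/(-17)^1 = -1/17.
  c_1 = 1/(-17)^2 = 1/289.
  c_2 = 1/(-17)^3 = -1/4913.
The series is valid for |w/d| < 1, i.e. |z − z₀| < |d|.
Radius of convergence: R = |-8 − z₀| = |-17| = 17 (distance from z₀ to the singularity z = -8).

c_0 = -1/17, c_1 = 1/289, c_2 = -1/4913; R = 17.


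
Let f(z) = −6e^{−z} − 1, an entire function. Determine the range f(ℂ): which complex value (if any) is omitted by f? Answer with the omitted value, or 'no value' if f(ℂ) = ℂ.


Little Picard bounds the complement of f(ℂ) to at most one point.
e^{−z} is never zero on ℂ, so -6·e^{−z} takes every value in ℂ ∖ {0}. Adding -1 shifts the range to ℂ ∖ {-1}. Thus f omits exactly the value -1.

Omitted value: -1.


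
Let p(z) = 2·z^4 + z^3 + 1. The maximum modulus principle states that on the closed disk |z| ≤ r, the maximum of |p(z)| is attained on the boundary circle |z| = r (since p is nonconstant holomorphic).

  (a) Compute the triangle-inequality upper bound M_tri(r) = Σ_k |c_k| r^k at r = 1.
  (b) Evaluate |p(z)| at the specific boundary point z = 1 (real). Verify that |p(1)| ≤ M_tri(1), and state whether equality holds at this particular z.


Coefficients: c_0 = 1, c_1 = 0, c_2 = 0, c_3 = 1, c_4 = 2. Radius r = 1.
Part (a). Triangle bound: M_tri(r) = Σ_k |c_k| r^k
  = |1|·1^0 + |0|·1^1 + |0|·1^2 + |1|·1^3 + |2|·1^4
  = 1 + 0 + 0 + 1 + 2 = 4.
This bounds M(r) := max_{|z|=r} |p(z)| from above; equality holds iff all terms c_k z^k can be made to align in phase at a single z on |z|=r.
Part (b). At z = 1 (real, on the circle |z| = r):
  p(1) = (1)·1^0 + (0)·1^1 + (0)·1^2 + (1)·1^3 + (2)·1^4 = 4.
  |p(1)| = 4.
Since all nonzero coefficients share the same sign, |p(1)| = 4 = M_tri(1); the triangle bound is attained at z = 1, so in fact M(r) = 4.

M_tri(1) = 4; |p(1)| = 4; equality at z=1: yes.


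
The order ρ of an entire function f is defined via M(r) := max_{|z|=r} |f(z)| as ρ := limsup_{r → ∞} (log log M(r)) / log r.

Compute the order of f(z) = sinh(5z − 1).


sinh(w) is a linear combination of e^{iw} and e^{−iw} (or e^w, e^{−w} in the hyperbolic case), so |sinh(w)| ≤ e^{|w|}. With w = 5z − 1, |w| ≤ 5|z| + 1 = 5r + 1 on |z| = r, giving M(r) ≤ e^{5r + 1}, so ρ ≤ 1. On a suitable ray (z = it for sin/cos; z = t for sinh/cosh, t real → ∞), |sinh(5z − 1)| grows like e^{5|t|}/2, so ρ ≥ 1. Hence ρ = 1.
Therefore ρ = 1.

Order ρ = 1.
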